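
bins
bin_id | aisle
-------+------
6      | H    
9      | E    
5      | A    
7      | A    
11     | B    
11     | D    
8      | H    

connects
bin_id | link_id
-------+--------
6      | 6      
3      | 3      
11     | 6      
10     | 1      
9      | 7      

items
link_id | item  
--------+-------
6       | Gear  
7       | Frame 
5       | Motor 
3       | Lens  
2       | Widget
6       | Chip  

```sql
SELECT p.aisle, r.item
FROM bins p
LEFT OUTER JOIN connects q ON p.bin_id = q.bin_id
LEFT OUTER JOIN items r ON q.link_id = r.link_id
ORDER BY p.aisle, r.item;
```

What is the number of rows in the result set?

10

Step 1 — p LEFT JOIN q on bin_id → 7 row(s).
Then LEFT JOIN `items r` on link_id: each of those 7 rows is kept; rows whose q.link_id has no match in r get NULL for r's columns.
Result: 10 row(s).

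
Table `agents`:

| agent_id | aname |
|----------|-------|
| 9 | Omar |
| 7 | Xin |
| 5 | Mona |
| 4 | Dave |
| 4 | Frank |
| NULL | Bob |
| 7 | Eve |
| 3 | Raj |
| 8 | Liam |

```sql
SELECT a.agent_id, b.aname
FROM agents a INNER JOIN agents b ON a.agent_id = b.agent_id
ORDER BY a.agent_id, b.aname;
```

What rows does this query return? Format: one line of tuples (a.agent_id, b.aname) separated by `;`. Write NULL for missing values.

INNER JOIN keeps only pairs where the ON condition holds.
Matching on a.agent_id = b.agent_id. A NULL in a compared column never satisfies the condition.
Matched pairs: 12.

(3, Raj); (4, Dave); (4, Dave); (4, Frank); (4, Frank); (5, Mona); (7, Eve); (7, Eve); (7, Xin); (7, Xin); (8, Liam); (9, Omar)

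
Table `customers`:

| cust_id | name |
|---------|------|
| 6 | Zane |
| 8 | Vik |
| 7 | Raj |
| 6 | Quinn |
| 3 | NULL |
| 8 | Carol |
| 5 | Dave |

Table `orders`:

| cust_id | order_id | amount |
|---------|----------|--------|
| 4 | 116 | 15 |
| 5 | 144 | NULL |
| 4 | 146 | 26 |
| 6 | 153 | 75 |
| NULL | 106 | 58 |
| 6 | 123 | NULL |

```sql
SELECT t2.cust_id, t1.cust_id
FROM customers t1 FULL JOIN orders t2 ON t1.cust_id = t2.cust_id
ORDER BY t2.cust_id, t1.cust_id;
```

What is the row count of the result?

FULL OUTER JOIN keeps every row from both sides; unmatched rows get NULL for the other side's columns.
Matching on t1.cust_id = t2.cust_id. A NULL in a compared column never satisfies the condition.
- t1[0] cust_id=6 → 2 match(es) in t2 → 2 row(s).
- t1[1] cust_id=8 → no match; kept with NULLs on the t2 side.
- t1[2] cust_id=7 → no match; kept with NULLs on the t2 side.
- t1[3] cust_id=6 → 2 match(es) in t2 → 2 row(s).
- t1[4] cust_id=3 → no match; kept with NULLs on the t2 side.
- t1[5] cust_id=8 → no match; kept with NULLs on the t2 side.
- t1[6] cust_id=5 → 1 match(es) in t2 → 1 row(s).
- 3 t2 row(s) had no t1 match → kept, t1 columns NULL.
Total: 5 matched + 7 padded = 12 rows.

12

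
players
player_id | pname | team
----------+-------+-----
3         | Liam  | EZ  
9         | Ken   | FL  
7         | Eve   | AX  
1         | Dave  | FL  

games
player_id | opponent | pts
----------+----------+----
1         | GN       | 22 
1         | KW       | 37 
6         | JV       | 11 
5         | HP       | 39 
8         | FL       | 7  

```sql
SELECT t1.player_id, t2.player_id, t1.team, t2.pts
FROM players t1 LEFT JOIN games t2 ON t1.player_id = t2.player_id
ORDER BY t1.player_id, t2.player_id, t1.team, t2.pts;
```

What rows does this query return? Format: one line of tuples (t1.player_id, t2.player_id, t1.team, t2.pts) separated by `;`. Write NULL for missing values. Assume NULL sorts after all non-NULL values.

(1, 1, FL, 22); (1, 1, FL, 37); (3, NULL, EZ, NULL); (7, NULL, AX, NULL); (9, NULL, FL, NULL)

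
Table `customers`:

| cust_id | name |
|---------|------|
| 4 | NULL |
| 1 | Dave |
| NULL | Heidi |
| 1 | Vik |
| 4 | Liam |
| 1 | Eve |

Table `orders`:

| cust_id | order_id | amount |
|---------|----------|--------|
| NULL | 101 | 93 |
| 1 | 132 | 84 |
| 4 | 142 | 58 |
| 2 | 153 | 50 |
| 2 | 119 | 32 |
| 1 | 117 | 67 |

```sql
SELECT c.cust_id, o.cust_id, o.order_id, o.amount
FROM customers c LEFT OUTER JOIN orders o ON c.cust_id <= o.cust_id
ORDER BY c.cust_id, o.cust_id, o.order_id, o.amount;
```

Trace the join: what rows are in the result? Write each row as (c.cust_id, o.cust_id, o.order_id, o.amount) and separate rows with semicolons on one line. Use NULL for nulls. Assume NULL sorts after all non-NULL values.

LEFT JOIN keeps every row from `customers`; unmatched rows get NULL for `orders`'s columns.
Matching on c.cust_id <= o.cust_id. A NULL in a compared column never satisfies the condition.
Matched pairs: 17; unmatched c rows kept: 1.

(1, 1, 117, 67); (1, 1, 117, 67); (1, 1, 117, 67); (1, 1, 132, 84); (1, 1, 132, 84); (1, 1, 132, 84); (1, 2, 119, 32); (1, 2, 119, 32); (1, 2, 119, 32); (1, 2, 153, 50); (1, 2, 153, 50); (1, 2, 153, 50); (1, 4, 142, 58); (1, 4, 142, 58); (1, 4, 142, 58); (4, 4, 142, 58); (4, 4, 142, 58); (NULL, NULL, NULL, NULL)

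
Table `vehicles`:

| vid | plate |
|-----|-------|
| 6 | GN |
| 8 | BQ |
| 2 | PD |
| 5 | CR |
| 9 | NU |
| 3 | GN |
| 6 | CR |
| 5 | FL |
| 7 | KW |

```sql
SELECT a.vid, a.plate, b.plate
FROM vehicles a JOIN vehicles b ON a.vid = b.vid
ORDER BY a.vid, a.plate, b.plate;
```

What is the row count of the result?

13

INNER JOIN keeps only pairs where the ON condition holds.
Matching on a.vid = b.vid.
- a row (vid=6): matches 2 b row(s) → 2 output row(s).
- a row (vid=8): matches 1 b row(s) → 1 output row(s).
- a row (vid=2): matches 1 b row(s) → 1 output row(s).
- a row (vid=5): matches 2 b row(s) → 2 output row(s).
- a row (vid=9): matches 1 b row(s) → 1 output row(s).
- a row (vid=3): matches 1 b row(s) → 1 output row(s).
- a row (vid=6): matches 2 b row(s) → 2 output row(s).
- a row (vid=5): matches 2 b row(s) → 2 output row(s).
- a row (vid=7): matches 1 b row(s) → 1 output row(s).
Total: 13 rows.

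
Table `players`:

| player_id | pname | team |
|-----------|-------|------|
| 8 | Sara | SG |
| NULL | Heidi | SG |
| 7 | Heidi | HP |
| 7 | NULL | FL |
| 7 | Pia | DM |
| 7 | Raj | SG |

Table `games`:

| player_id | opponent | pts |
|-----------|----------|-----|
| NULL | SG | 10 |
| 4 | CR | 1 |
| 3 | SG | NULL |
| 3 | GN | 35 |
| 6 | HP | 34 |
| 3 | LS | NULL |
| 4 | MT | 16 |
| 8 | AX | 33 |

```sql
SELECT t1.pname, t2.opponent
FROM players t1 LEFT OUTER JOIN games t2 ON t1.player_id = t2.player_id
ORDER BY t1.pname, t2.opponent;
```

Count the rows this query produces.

LEFT JOIN keeps every row from `players`; unmatched rows get NULL for `games`'s columns.
Matching on t1.player_id = t2.player_id. A NULL in a compared column never satisfies the condition.
- player_id=8: 1 matching t2 row(s), so 1 row(s) emitted.
- player_id=NULL: no t2 row matches, row kept with t2 columns NULL.
- player_id=7: no t2 row matches, row kept with t2 columns NULL.
- player_id=7: no t2 row matches, row kept with t2 columns NULL.
- player_id=7: no t2 row matches, row kept with t2 columns NULL.
- player_id=7: no t2 row matches, row kept with t2 columns NULL.
Total: 1 matched + 5 padded = 6 rows.

6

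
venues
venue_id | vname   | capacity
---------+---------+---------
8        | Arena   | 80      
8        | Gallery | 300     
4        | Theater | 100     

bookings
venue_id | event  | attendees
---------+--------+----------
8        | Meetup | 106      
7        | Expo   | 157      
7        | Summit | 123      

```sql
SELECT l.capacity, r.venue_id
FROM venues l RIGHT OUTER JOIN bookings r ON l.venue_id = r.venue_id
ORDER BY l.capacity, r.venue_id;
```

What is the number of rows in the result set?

4

RIGHT JOIN keeps every row from `bookings`; unmatched rows get NULL for `venues`'s columns.
Matching on l.venue_id = r.venue_id.
Matched pairs: 2; unmatched r rows kept: 2.
Total: 2 matched + 2 padded = 4 rows.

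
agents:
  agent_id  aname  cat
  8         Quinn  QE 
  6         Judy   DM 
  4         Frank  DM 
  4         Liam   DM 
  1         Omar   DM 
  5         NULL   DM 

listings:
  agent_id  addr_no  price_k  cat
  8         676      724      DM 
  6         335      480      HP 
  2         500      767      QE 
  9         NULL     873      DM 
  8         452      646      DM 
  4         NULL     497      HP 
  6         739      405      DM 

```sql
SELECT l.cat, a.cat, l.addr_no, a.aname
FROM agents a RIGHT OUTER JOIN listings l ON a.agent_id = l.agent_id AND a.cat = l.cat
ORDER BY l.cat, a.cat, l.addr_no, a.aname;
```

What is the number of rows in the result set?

RIGHT JOIN keeps every row from `listings`; unmatched rows get NULL for `agents`'s columns.
Matching on a.agent_id = l.agent_id AND a.cat = l.cat.
- a (agent_id=8, cat=QE) has no partner in l.
- a (agent_id=6, cat=DM) pairs with 1 row(s) of l.
- a (agent_id=4, cat=DM) has no partner in l.
- a (agent_id=4, cat=DM) has no partner in l.
- a (agent_id=1, cat=DM) has no partner in l.
- a (agent_id=5, cat=DM) has no partner in l.
- 6 row(s) from l found no a partner → padded with NULL.
Total: 1 matched + 6 padded = 7 rows.

7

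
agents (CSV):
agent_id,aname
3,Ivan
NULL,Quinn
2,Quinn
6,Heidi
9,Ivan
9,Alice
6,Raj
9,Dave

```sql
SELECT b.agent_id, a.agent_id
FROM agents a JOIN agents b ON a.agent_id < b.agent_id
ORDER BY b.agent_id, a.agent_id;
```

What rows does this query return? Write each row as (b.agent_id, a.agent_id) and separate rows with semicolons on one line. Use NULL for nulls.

(3, 2); (6, 2); (6, 2); (6, 3); (6, 3); (9, 2); (9, 2); (9, 2); (9, 3); (9, 3); (9, 3); (9, 6); (9, 6); (9, 6); (9, 6); (9, 6); (9, 6)

INNER JOIN keeps only pairs where the ON condition holds.
Matching on a.agent_id < b.agent_id. A NULL in a compared column never satisfies the condition.
Matched pairs: 17.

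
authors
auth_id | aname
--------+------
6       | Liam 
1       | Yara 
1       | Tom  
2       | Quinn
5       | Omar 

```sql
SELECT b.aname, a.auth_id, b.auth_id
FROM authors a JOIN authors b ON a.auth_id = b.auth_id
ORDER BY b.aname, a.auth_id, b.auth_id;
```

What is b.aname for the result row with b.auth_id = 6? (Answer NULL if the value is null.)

INNER JOIN keeps only pairs where the ON condition holds.
Matching on a.auth_id = b.auth_id.
- a (auth_id=6) pairs with 1 row(s) of b.
- a (auth_id=1) pairs with 2 row(s) of b.
- a (auth_id=1) pairs with 2 row(s) of b.
- a (auth_id=2) pairs with 1 row(s) of b.
- a (auth_id=5) pairs with 1 row(s) of b.

Liam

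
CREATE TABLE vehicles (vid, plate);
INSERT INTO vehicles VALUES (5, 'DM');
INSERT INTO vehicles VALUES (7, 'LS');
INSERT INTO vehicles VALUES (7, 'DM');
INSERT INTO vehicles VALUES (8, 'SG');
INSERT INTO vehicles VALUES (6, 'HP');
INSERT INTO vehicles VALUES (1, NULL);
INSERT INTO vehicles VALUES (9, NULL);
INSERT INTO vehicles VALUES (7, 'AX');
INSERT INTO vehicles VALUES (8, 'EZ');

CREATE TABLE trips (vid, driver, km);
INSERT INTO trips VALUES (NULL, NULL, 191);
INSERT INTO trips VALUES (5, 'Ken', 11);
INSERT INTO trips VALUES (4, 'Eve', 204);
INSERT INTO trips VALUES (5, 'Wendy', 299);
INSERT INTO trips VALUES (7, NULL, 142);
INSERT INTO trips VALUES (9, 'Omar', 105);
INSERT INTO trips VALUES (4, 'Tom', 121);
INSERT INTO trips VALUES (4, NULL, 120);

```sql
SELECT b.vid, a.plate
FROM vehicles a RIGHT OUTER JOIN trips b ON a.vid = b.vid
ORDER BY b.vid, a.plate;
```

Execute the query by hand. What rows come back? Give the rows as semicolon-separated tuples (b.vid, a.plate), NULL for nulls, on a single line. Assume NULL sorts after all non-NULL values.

RIGHT JOIN keeps every row from `trips`; unmatched rows get NULL for `vehicles`'s columns.
Matching on a.vid = b.vid. A NULL in a compared column never satisfies the condition.
- a[0] vid=5 → 2 match(es) in b → 2 row(s).
- a[1] vid=7 → 1 match(es) in b → 1 row(s).
- a[2] vid=7 → 1 match(es) in b → 1 row(s).
- a[3] vid=8 → no match.
- a[4] vid=6 → no match.
- a[5] vid=1 → no match.
- a[6] vid=9 → 1 match(es) in b → 1 row(s).
- a[7] vid=7 → 1 match(es) in b → 1 row(s).
- a[8] vid=8 → no match.
- plus 4 unmatched b row(s), each kept with NULL a columns.
After projecting and ordering:
b.vid | a.plate
4 | NULL
4 | NULL
4 | NULL
5 | DM
5 | DM
7 | AX
7 | DM
7 | LS
9 | NULL
NULL | NULL

(4, NULL); (4, NULL); (4, NULL); (5, DM); (5, DM); (7, AX); (7, DM); (7, LS); (9, NULL); (NULL, NULL)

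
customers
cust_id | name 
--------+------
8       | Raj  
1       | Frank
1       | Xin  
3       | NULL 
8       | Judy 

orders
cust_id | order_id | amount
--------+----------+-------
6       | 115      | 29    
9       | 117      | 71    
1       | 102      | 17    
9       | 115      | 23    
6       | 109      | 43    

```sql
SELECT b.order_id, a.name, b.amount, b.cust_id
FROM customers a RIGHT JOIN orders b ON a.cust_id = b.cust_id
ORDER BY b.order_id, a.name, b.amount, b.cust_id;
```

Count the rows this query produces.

6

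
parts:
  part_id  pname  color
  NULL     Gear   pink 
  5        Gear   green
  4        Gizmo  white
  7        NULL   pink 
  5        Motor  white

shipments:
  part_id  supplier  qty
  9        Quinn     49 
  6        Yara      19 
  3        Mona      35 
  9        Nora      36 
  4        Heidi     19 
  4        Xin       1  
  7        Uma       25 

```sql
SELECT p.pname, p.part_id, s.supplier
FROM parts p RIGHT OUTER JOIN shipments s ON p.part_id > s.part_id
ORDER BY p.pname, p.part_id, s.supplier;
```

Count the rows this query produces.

14

RIGHT JOIN keeps every row from `shipments`; unmatched rows get NULL for `parts`'s columns.
Matching on p.part_id > s.part_id. A NULL in a compared column never satisfies the condition.
- p row (part_id=NULL): no match.
- p row (part_id=5): matches 3 s row(s) → 3 output row(s).
- p row (part_id=4): matches 1 s row(s) → 1 output row(s).
- p row (part_id=7): matches 4 s row(s) → 4 output row(s).
- p row (part_id=5): matches 3 s row(s) → 3 output row(s).
- plus 3 unmatched s row(s), each kept with NULL p columns.
Total: 11 matched + 3 padded = 14 rows.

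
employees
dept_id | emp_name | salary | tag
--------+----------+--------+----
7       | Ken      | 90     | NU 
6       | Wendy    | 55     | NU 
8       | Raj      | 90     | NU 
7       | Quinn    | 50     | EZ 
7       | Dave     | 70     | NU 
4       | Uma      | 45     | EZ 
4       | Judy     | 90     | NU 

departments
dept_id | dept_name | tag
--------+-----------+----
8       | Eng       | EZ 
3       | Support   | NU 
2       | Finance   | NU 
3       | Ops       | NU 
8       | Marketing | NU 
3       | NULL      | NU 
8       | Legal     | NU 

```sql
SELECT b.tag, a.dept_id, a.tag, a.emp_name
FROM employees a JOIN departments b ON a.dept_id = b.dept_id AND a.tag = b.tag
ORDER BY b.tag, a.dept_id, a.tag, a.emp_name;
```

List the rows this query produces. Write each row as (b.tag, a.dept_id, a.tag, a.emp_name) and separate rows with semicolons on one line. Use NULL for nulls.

(NU, 8, NU, Raj); (NU, 8, NU, Raj)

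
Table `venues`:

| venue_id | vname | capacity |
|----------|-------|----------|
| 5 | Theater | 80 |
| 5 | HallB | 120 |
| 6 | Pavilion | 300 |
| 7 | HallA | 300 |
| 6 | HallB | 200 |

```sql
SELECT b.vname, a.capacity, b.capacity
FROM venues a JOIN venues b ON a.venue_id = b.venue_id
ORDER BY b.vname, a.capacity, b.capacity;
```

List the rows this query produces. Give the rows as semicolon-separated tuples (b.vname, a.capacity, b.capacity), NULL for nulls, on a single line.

INNER JOIN keeps only pairs where the ON condition holds.
Matching on a.venue_id = b.venue_id.
- venue_id=5: 2 matching b row(s), so 2 row(s) emitted.
- venue_id=5: 2 matching b row(s), so 2 row(s) emitted.
- venue_id=6: 2 matching b row(s), so 2 row(s) emitted.
- venue_id=7: 1 matching b row(s), so 1 row(s) emitted.
- venue_id=6: 2 matching b row(s), so 2 row(s) emitted.
After projecting and ordering:
b.vname | a.capacity | b.capacity
HallA | 300 | 300
HallB | 80 | 120
HallB | 120 | 120
HallB | 200 | 200
HallB | 300 | 200
Pavilion | 200 | 300
Pavilion | 300 | 300
Theater | 80 | 80
Theater | 120 | 80

(HallA, 300, 300); (HallB, 80, 120); (HallB, 120, 120); (HallB, 200, 200); (HallB, 300, 200); (Pavilion, 200, 300); (Pavilion, 300, 300); (Theater, 80, 80); (Theater, 120, 80)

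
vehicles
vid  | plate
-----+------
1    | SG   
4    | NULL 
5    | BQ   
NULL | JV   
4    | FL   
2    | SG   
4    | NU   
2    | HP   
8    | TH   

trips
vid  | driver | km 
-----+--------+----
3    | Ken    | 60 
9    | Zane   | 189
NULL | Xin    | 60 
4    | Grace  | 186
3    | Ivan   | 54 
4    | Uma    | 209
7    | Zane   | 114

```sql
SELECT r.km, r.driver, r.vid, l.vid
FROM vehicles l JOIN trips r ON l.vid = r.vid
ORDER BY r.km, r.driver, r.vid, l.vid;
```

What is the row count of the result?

6

INNER JOIN keeps only pairs where the ON condition holds.
Matching on l.vid = r.vid. A NULL in a compared column never satisfies the condition.
- l row (vid=1): no match → dropped.
- l row (vid=4): matches 2 r row(s) → 2 output row(s).
- l row (vid=5): no match → dropped.
- l row (vid=NULL): no match → dropped.
- l row (vid=4): matches 2 r row(s) → 2 output row(s).
- l row (vid=2): no match → dropped.
- l row (vid=4): matches 2 r row(s) → 2 output row(s).
- l row (vid=2): no match → dropped.
- l row (vid=8): no match → dropped.
Total: 6 rows.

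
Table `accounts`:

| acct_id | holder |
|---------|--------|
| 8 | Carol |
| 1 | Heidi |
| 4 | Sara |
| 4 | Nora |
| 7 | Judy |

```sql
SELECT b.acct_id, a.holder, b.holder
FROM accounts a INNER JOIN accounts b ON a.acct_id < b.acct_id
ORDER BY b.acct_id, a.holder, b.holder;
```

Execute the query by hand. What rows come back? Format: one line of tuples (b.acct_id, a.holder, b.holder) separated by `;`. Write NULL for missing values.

INNER JOIN keeps only pairs where the ON condition holds.
Matching on a.acct_id < b.acct_id.
- a[0] acct_id=8 → no match; dropped.
- a[1] acct_id=1 → 4 match(es) in b → 4 row(s).
- a[2] acct_id=4 → 2 match(es) in b → 2 row(s).
- a[3] acct_id=4 → 2 match(es) in b → 2 row(s).
- a[4] acct_id=7 → 1 match(es) in b → 1 row(s).
After projecting and ordering:
b.acct_id | a.holder | b.holder
4 | Heidi | Nora
4 | Heidi | Sara
7 | Heidi | Judy
7 | Nora | Judy
7 | Sara | Judy
8 | Heidi | Carol
8 | Judy | Carol
8 | Nora | Carol
8 | Sara | Carol

(4, Heidi, Nora); (4, Heidi, Sara); (7, Heidi, Judy); (7, Nora, Judy); (7, Sara, Judy); (8, Heidi, Carol); (8, Judy, Carol); (8, Nora, Carol); (8, Sara, Carol)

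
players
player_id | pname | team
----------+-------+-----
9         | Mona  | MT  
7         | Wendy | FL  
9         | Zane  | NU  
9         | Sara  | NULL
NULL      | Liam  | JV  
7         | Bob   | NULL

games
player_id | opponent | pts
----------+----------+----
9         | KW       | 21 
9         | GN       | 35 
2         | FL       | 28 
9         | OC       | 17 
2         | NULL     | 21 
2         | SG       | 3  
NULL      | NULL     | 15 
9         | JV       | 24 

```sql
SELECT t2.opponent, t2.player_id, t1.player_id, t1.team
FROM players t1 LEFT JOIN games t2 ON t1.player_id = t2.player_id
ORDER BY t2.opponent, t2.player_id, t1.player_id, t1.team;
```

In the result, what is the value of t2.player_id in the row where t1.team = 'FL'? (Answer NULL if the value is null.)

NULL

LEFT JOIN keeps every row from `players`; unmatched rows get NULL for `games`'s columns.
Matching on t1.player_id = t2.player_id. A NULL in a compared column never satisfies the condition.
- t1 (player_id=9) pairs with 4 row(s) of t2.
- t1 (player_id=7) has no partner → padded with NULL.
- t1 (player_id=9) pairs with 4 row(s) of t2.
- t1 (player_id=9) pairs with 4 row(s) of t2.
- t1 (player_id=NULL) has no partner → padded with NULL.
- t1 (player_id=7) has no partner → padded with NULL.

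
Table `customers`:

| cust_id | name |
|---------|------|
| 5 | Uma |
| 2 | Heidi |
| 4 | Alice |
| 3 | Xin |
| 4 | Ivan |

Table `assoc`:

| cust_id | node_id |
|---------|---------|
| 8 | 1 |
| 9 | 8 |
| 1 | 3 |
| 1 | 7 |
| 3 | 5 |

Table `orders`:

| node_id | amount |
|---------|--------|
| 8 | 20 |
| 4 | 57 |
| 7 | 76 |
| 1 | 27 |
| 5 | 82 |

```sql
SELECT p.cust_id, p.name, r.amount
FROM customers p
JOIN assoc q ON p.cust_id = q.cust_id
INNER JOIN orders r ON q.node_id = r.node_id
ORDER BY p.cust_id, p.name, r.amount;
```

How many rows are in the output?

Evaluate left to right. First `customers p INNER JOIN assoc q` on cust_id: 1 row(s).
Then INNER JOIN `orders r` on node_id: keep only rows whose q.node_id appears in r.
Result: 1 row(s).

1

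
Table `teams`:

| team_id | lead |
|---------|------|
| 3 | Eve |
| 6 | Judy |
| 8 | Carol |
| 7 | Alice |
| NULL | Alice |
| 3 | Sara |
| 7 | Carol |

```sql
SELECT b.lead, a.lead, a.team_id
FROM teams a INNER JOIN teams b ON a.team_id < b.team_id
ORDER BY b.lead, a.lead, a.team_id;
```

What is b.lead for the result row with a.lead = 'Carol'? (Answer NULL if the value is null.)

Carol

INNER JOIN keeps only pairs where the ON condition holds.
Matching on a.team_id < b.team_id. A NULL in a compared column never satisfies the condition.
Matched pairs: 13.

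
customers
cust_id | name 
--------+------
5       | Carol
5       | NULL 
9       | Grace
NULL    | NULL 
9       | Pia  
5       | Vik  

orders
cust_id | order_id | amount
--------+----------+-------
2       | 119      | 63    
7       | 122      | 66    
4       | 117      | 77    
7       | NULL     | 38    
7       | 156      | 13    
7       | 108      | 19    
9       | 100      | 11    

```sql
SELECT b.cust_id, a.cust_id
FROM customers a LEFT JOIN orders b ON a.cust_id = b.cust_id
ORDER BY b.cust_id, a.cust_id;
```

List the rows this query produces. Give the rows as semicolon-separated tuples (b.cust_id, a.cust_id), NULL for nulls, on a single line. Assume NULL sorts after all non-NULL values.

(9, 9); (9, 9); (NULL, 5); (NULL, 5); (NULL, 5); (NULL, NULL)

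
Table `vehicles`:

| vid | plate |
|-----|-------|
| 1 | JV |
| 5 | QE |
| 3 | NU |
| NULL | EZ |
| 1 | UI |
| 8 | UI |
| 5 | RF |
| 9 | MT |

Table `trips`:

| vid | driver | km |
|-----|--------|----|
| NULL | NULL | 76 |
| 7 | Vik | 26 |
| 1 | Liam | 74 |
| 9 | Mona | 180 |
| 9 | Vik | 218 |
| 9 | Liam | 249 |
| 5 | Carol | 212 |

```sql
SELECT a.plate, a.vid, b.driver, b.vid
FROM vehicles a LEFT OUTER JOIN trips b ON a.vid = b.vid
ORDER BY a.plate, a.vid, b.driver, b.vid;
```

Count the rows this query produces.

10

LEFT JOIN keeps every row from `vehicles`; unmatched rows get NULL for `trips`'s columns.
Matching on a.vid = b.vid. A NULL in a compared column never satisfies the condition.
- a row (vid=1): matches 1 b row(s) → 1 output row(s).
- a row (vid=5): matches 1 b row(s) → 1 output row(s).
- a row (vid=3): no match → kept, b columns NULL.
- a row (vid=NULL): no match → kept, b columns NULL.
- a row (vid=1): matches 1 b row(s) → 1 output row(s).
- a row (vid=8): no match → kept, b columns NULL.
- a row (vid=5): matches 1 b row(s) → 1 output row(s).
- a row (vid=9): matches 3 b row(s) → 3 output row(s).
Total: 7 matched + 3 padded = 10 rows.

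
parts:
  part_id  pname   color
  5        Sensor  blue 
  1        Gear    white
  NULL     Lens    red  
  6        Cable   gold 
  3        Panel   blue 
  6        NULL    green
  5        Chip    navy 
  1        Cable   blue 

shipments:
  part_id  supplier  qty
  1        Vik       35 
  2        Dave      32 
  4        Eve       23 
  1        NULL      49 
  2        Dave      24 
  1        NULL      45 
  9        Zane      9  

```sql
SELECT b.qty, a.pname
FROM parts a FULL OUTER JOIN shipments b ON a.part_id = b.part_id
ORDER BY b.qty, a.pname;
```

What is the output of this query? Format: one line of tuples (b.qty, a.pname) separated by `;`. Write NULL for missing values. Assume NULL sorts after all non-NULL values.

FULL OUTER JOIN keeps every row from both sides; unmatched rows get NULL for the other side's columns.
Matching on a.part_id = b.part_id. A NULL in a compared column never satisfies the condition.
Matched pairs: 6; unmatched a rows kept: 6; unmatched b rows kept: 4.

(9, NULL); (23, NULL); (24, NULL); (32, NULL); (35, Cable); (35, Gear); (45, Cable); (45, Gear); (49, Cable); (49, Gear); (NULL, Cable); (NULL, Chip); (NULL, Lens); (NULL, Panel); (NULL, Sensor); (NULL, NULL)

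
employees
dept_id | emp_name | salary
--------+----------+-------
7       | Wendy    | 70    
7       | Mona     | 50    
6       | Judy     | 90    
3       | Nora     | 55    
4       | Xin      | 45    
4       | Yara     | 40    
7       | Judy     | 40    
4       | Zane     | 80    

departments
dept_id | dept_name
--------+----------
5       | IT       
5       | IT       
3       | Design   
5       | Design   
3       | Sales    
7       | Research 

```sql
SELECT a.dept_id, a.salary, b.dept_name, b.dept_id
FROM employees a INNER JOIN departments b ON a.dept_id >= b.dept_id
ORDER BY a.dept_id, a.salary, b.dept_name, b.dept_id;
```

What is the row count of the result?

31

INNER JOIN keeps only pairs where the ON condition holds.
Matching on a.dept_id >= b.dept_id.
- dept_id=7: 6 matching b row(s), so 6 row(s) emitted.
- dept_id=7: 6 matching b row(s), so 6 row(s) emitted.
- dept_id=6: 5 matching b row(s), so 5 row(s) emitted.
- dept_id=3: 2 matching b row(s), so 2 row(s) emitted.
- dept_id=4: 2 matching b row(s), so 2 row(s) emitted.
- dept_id=4: 2 matching b row(s), so 2 row(s) emitted.
- dept_id=7: 6 matching b row(s), so 6 row(s) emitted.
- dept_id=4: 2 matching b row(s), so 2 row(s) emitted.
Total: 31 rows.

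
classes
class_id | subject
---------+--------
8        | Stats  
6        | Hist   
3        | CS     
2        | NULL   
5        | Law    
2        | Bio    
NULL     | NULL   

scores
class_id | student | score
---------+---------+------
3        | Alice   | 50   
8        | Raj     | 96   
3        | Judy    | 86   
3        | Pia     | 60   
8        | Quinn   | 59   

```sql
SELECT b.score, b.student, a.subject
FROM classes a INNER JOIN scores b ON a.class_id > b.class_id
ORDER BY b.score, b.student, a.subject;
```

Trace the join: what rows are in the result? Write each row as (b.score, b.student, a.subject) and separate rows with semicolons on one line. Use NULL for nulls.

INNER JOIN keeps only pairs where the ON condition holds.
Matching on a.class_id > b.class_id. A NULL in a compared column never satisfies the condition.
Matched pairs: 9.

(50, Alice, Hist); (50, Alice, Law); (50, Alice, Stats); (60, Pia, Hist); (60, Pia, Law); (60, Pia, Stats); (86, Judy, Hist); (86, Judy, Law); (86, Judy, Stats)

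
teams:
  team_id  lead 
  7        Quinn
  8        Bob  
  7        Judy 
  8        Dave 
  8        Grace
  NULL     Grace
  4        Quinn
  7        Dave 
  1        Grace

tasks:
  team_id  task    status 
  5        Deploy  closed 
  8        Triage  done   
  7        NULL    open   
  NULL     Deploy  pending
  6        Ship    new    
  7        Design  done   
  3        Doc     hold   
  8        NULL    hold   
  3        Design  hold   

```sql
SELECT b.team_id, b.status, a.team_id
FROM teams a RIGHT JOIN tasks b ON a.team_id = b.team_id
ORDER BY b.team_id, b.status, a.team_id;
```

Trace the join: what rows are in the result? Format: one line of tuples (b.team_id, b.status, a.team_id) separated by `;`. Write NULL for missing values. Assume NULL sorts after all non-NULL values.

RIGHT JOIN keeps every row from `tasks`; unmatched rows get NULL for `teams`'s columns.
Matching on a.team_id = b.team_id. A NULL in a compared column never satisfies the condition.
- a[0] team_id=7 → 2 match(es) in b → 2 row(s).
- a[1] team_id=8 → 2 match(es) in b → 2 row(s).
- a[2] team_id=7 → 2 match(es) in b → 2 row(s).
- a[3] team_id=8 → 2 match(es) in b → 2 row(s).
- a[4] team_id=8 → 2 match(es) in b → 2 row(s).
- a[5] team_id=NULL → no match.
- a[6] team_id=4 → no match.
- a[7] team_id=7 → 2 match(es) in b → 2 row(s).
- a[8] team_id=1 → no match.
- plus 5 unmatched b row(s), each kept with NULL a columns.

(3, hold, NULL); (3, hold, NULL); (5, closed, NULL); (6, new, NULL); (7, done, 7); (7, done, 7); (7, done, 7); (7, open, 7); (7, open, 7); (7, open, 7); (8, done, 8); (8, done, 8); (8, done, 8); (8, hold, 8); (8, hold, 8); (8, hold, 8); (NULL, pending, NULL)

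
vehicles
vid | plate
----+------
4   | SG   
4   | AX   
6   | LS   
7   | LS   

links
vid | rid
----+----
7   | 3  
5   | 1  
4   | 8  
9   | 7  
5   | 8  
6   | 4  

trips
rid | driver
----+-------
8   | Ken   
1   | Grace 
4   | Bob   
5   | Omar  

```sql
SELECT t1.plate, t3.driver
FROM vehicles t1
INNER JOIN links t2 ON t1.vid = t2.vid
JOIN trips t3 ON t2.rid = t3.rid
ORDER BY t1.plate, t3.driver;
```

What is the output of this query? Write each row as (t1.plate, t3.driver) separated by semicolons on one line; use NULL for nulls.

Step 1 — t1 INNER JOIN t2 on vid → 4 row(s).
Then INNER JOIN `trips t3` on rid: keep only rows whose t2.rid appears in t3.

(AX, Ken); (LS, Bob); (SG, Ken)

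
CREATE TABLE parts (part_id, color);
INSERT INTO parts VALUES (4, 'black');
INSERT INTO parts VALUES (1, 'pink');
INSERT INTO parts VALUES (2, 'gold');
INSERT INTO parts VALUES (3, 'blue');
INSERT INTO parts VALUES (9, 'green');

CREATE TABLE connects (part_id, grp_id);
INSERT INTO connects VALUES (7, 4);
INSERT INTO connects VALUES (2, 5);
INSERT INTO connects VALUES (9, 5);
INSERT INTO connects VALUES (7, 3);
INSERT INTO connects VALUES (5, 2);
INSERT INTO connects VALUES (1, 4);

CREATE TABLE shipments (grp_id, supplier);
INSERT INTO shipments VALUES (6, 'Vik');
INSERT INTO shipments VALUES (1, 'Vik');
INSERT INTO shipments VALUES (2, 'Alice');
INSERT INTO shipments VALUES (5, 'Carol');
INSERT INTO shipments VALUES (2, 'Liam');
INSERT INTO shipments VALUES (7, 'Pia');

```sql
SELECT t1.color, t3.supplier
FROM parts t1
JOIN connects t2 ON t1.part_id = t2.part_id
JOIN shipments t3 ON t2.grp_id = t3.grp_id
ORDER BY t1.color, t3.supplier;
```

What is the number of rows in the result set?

2

Evaluate left to right. First `parts t1 INNER JOIN connects t2` on part_id: 3 row(s).
Then INNER JOIN `shipments t3` on grp_id: keep only rows whose t2.grp_id appears in t3.
Result: 2 row(s).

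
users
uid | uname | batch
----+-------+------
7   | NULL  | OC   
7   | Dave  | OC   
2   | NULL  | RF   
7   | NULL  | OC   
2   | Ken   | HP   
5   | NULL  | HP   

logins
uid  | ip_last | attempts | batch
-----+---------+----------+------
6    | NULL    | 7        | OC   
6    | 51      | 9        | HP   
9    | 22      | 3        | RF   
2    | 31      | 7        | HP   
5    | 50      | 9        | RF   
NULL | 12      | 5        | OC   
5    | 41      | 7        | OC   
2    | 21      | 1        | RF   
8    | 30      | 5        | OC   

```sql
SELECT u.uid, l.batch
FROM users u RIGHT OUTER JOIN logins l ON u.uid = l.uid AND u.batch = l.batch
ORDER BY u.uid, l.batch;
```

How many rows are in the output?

RIGHT JOIN keeps every row from `logins`; unmatched rows get NULL for `users`'s columns.
Matching on u.uid = l.uid AND u.batch = l.batch. A NULL in a compared column never satisfies the condition.
- u[0] uid=7, batch=OC → no match.
- u[1] uid=7, batch=OC → no match.
- u[2] uid=2, batch=RF → 1 match(es) in l → 1 row(s).
- u[3] uid=7, batch=OC → no match.
- u[4] uid=2, batch=HP → 1 match(es) in l → 1 row(s).
- u[5] uid=5, batch=HP → no match.
- 7 row(s) from l found no u partner → padded with NULL.
Total: 2 matched + 7 padded = 9 rows.

9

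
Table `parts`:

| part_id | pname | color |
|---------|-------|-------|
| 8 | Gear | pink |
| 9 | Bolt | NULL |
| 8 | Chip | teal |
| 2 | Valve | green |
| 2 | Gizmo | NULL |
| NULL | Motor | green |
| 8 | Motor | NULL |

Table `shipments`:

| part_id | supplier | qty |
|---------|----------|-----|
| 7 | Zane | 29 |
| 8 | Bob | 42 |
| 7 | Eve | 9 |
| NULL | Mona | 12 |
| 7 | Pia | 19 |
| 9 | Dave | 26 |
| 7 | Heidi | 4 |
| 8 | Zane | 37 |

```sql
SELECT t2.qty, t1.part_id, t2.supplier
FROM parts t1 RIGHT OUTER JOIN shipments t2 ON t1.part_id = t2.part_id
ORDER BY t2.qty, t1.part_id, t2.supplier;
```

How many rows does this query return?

RIGHT JOIN keeps every row from `shipments`; unmatched rows get NULL for `parts`'s columns.
Matching on t1.part_id = t2.part_id. A NULL in a compared column never satisfies the condition.
- t1[0] part_id=8 → 2 match(es) in t2 → 2 row(s).
- t1[1] part_id=9 → 1 match(es) in t2 → 1 row(s).
- t1[2] part_id=8 → 2 match(es) in t2 → 2 row(s).
- t1[3] part_id=2 → no match.
- t1[4] part_id=2 → no match.
- t1[5] part_id=NULL → no match.
- t1[6] part_id=8 → 2 match(es) in t2 → 2 row(s).
- 5 row(s) from t2 found no t1 partner → padded with NULL.
Total: 7 matched + 5 padded = 12 rows.

12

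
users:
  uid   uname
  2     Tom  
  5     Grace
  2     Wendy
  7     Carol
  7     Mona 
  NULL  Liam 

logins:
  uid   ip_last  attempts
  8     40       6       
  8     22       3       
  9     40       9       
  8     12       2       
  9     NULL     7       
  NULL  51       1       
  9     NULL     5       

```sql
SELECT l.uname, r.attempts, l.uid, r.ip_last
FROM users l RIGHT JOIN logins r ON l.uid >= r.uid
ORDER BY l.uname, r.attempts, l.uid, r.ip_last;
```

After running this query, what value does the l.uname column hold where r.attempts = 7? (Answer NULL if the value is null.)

NULL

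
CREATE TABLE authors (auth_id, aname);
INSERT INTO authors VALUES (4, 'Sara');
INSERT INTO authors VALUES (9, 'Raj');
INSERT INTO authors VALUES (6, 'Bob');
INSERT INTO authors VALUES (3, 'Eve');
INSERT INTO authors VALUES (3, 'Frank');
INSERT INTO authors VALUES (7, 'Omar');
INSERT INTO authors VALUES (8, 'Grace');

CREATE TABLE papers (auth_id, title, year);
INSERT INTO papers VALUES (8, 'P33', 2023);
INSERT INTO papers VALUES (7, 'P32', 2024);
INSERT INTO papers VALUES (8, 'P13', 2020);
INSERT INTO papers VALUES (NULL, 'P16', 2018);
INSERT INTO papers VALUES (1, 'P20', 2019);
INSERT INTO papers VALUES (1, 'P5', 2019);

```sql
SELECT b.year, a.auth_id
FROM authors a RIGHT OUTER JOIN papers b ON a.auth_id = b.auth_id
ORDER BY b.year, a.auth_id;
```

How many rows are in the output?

RIGHT JOIN keeps every row from `papers`; unmatched rows get NULL for `authors`'s columns.
Matching on a.auth_id = b.auth_id. A NULL in a compared column never satisfies the condition.
- a (auth_id=4) has no partner in b.
- a (auth_id=9) has no partner in b.
- a (auth_id=6) has no partner in b.
- a (auth_id=3) has no partner in b.
- a (auth_id=3) has no partner in b.
- a (auth_id=7) pairs with 1 row(s) of b.
- a (auth_id=8) pairs with 2 row(s) of b.
- 3 b row(s) had no a match → kept, a columns NULL.
Total: 3 matched + 3 padded = 6 rows.

6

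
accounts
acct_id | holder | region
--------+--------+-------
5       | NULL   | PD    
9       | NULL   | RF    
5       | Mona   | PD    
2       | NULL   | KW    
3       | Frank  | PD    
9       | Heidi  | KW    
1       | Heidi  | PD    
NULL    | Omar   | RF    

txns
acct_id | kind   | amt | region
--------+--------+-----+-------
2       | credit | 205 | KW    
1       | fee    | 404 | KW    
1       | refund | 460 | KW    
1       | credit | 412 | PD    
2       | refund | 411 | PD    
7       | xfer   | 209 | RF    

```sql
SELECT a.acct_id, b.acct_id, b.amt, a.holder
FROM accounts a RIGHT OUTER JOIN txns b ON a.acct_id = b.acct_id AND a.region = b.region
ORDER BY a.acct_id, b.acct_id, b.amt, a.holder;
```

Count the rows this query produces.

6

RIGHT JOIN keeps every row from `txns`; unmatched rows get NULL for `accounts`'s columns.
Matching on a.acct_id = b.acct_id AND a.region = b.region. A NULL in a compared column never satisfies the condition.
- a (acct_id=5, region=PD) has no partner in b.
- a (acct_id=9, region=RF) has no partner in b.
- a (acct_id=5, region=PD) has no partner in b.
- a (acct_id=2, region=KW) pairs with 1 row(s) of b.
- a (acct_id=3, region=PD) has no partner in b.
- a (acct_id=9, region=KW) has no partner in b.
- a (acct_id=1, region=PD) pairs with 1 row(s) of b.
- a (acct_id=NULL, region=RF) has no partner in b.
- plus 4 unmatched b row(s), each kept with NULL a columns.
Total: 2 matched + 4 padded = 6 rows.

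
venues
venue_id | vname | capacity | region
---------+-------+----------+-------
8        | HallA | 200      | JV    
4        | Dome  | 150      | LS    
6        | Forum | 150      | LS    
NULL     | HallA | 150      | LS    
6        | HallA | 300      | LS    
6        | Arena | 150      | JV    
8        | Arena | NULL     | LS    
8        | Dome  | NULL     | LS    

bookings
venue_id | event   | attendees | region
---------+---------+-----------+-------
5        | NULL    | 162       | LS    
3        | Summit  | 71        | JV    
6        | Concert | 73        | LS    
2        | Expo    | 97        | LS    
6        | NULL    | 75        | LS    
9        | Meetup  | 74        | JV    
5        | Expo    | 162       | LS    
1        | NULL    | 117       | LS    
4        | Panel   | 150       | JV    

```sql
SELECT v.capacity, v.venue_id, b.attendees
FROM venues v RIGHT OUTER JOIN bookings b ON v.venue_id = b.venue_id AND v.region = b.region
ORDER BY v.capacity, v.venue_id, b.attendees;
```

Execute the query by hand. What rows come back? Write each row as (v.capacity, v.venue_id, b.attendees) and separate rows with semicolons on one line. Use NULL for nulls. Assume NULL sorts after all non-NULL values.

(150, 6, 73); (150, 6, 75); (300, 6, 73); (300, 6, 75); (NULL, NULL, 71); (NULL, NULL, 74); (NULL, NULL, 97); (NULL, NULL, 117); (NULL, NULL, 150); (NULL, NULL, 162); (NULL, NULL, 162)

RIGHT JOIN keeps every row from `bookings`; unmatched rows get NULL for `venues`'s columns.
Matching on v.venue_id = b.venue_id AND v.region = b.region. A NULL in a compared column never satisfies the condition.
- v (venue_id=8, region=JV) has no partner in b.
- v (venue_id=4, region=LS) has no partner in b.
- v (venue_id=6, region=LS) pairs with 2 row(s) of b.
- v (venue_id=NULL, region=LS) has no partner in b.
- v (venue_id=6, region=LS) pairs with 2 row(s) of b.
- v (venue_id=6, region=JV) has no partner in b.
- v (venue_id=8, region=LS) has no partner in b.
- v (venue_id=8, region=LS) has no partner in b.
- 7 b row(s) had no v match → kept, v columns NULL.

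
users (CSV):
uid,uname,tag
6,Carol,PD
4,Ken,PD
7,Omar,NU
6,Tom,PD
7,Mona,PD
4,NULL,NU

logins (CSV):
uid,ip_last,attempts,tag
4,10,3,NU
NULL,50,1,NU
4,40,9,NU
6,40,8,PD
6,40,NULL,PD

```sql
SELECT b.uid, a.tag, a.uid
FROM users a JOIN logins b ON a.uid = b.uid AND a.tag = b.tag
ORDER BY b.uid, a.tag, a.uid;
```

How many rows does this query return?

INNER JOIN keeps only pairs where the ON condition holds.
Matching on a.uid = b.uid AND a.tag = b.tag. A NULL in a compared column never satisfies the condition.
- a row (uid=6, tag=PD): matches 2 b row(s) → 2 output row(s).
- a row (uid=4, tag=PD): no match → dropped.
- a row (uid=7, tag=NU): no match → dropped.
- a row (uid=6, tag=PD): matches 2 b row(s) → 2 output row(s).
- a row (uid=7, tag=PD): no match → dropped.
- a row (uid=4, tag=NU): matches 2 b row(s) → 2 output row(s).
Total: 6 rows.

6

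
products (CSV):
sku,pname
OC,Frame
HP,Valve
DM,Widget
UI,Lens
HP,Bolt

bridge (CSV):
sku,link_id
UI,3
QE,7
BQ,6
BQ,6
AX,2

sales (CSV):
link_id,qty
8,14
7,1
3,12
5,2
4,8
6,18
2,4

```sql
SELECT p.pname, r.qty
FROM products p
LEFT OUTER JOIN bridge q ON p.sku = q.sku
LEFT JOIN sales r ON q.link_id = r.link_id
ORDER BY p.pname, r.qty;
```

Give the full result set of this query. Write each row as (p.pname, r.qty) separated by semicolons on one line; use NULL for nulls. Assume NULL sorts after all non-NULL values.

Evaluate left to right. First `products p LEFT JOIN bridge q` on sku: 5 row(s).
Then LEFT JOIN `sales r` on link_id: each of those 5 rows is kept; rows whose q.link_id has no match in r get NULL for r's columns.

(Bolt, NULL); (Frame, NULL); (Lens, 12); (Valve, NULL); (Widget, NULL)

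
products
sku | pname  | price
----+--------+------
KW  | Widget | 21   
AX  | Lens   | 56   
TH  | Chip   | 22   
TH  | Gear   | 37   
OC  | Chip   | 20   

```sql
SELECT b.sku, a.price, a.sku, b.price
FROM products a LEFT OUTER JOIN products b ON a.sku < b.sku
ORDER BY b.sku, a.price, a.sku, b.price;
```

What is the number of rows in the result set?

11

LEFT JOIN keeps every row from `products a`; unmatched rows get NULL for `products b`'s columns.
Matching on a.sku < b.sku.
Matched pairs: 9; unmatched a rows kept: 2.
Total: 9 matched + 2 padded = 11 rows.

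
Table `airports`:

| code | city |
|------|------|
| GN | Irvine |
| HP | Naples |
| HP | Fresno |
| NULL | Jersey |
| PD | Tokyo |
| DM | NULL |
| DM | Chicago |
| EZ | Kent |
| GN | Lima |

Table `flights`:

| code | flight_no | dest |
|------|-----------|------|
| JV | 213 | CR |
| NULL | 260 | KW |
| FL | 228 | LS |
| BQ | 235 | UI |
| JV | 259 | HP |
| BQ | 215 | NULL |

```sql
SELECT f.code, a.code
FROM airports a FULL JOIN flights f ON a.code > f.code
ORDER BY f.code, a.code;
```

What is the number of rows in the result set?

25

FULL OUTER JOIN keeps every row from both sides; unmatched rows get NULL for the other side's columns.
Matching on a.code > f.code. A NULL in a compared column never satisfies the condition.
- a[0] code=GN → 3 match(es) in f → 3 row(s).
- a[1] code=HP → 3 match(es) in f → 3 row(s).
- a[2] code=HP → 3 match(es) in f → 3 row(s).
- a[3] code=NULL → no match; kept with NULLs on the f side.
- a[4] code=PD → 5 match(es) in f → 5 row(s).
- a[5] code=DM → 2 match(es) in f → 2 row(s).
- a[6] code=DM → 2 match(es) in f → 2 row(s).
- a[7] code=EZ → 2 match(es) in f → 2 row(s).
- a[8] code=GN → 3 match(es) in f → 3 row(s).
- plus 1 unmatched f row(s), each kept with NULL a columns.
Total: 23 matched + 2 padded = 25 rows.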